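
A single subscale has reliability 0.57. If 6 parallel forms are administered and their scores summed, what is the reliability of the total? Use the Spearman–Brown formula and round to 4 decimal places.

ρ_k = kρ / (1 + (k−1)ρ) = 6·0.57 / (1 + 5·0.57) = 3.420 / 3.850 = 0.8883.

0.8883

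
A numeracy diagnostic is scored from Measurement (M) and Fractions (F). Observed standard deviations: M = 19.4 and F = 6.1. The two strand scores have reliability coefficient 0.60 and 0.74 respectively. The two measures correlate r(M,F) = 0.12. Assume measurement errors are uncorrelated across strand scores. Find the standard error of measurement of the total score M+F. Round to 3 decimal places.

Var(total) = 413.57 + 28.4016 = 441.972.
True-score variance = 253.351 + 28.4016 = 281.753, so reliability = 0.6375.
Error variance = 441.972 − 281.753 = 160.219; SEM = √160.219 = 12.658.

12.658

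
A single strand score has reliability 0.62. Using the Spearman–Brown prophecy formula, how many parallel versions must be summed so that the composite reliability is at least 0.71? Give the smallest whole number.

2

k ≥ ρ*(1−ρ₁)/(ρ₁(1−ρ*)) = 0.71·0.38 / (0.62·0.29) = 1.501.
Smallest integer k = 2.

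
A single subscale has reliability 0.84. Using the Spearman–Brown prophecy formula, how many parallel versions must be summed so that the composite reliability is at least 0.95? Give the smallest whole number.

4

k ≥ ρ*(1−ρ₁)/(ρ₁(1−ρ*)) = 0.95·0.16 / (0.84·0.05) = 3.619.
Smallest integer k = 4.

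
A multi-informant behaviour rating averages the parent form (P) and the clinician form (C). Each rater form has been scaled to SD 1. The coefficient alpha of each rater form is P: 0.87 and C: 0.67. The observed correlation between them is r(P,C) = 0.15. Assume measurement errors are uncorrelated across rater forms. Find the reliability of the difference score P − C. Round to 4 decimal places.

0.7294

Var(P−C) = 1 + 1 − 2·0.15 = 2 − 0.3 = 1.7.
Because errors are independent across components, Cov(Tᵢ,Tⱼ) = Cov(Xᵢ,Xⱼ); the off-diagonal part of the true-score variance is the same as above.
True-score variance = [0.87 + 0.67] − 0.3 = 1.54 − 0.3 = 1.24.
Reliability = 1.24 / 1.7 = 0.7294.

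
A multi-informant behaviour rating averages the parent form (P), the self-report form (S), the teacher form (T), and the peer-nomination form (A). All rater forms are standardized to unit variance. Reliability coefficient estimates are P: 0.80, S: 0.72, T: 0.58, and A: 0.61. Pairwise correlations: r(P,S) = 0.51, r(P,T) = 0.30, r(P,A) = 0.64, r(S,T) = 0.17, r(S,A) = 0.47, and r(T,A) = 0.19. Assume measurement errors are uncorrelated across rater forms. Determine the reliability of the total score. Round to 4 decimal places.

Var(P+S+T+A) = 4 + 2·[0.51 + 0.30 + 0.64 + 0.17 + 0.47 + 0.19] = 4 + 4.56 = 8.56.
With uncorrelated errors the cross-covariances are all true-score covariance, so they carry over unchanged; only the diagonal terms shrink to ρᵢσᵢ².
True-score variance = [0.80 + 0.72 + 0.58 + 0.61] + 4.56 = 2.71 + 4.56 = 7.27.
Reliability = 7.27 / 8.56 = 0.8493.

0.8493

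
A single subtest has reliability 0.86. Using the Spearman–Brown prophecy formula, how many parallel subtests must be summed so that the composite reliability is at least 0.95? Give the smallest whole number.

k ≥ ρ*(1−ρ₁)/(ρ₁(1−ρ*)) = 0.95·0.14 / (0.86·0.05) = 3.093.
Smallest integer k = 4.

4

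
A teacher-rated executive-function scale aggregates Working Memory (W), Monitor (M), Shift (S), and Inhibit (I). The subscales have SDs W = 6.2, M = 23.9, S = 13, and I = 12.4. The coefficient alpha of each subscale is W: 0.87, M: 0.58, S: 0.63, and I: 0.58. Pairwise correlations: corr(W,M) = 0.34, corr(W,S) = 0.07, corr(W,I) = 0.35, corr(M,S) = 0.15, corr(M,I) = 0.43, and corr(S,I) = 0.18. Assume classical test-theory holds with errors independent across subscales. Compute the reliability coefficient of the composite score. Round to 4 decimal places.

Var(W+M+S+I) = 6.2² + 23.9² + 13² + 12.4² + 2·[6.2·23.9·0.34 + 6.2·13·0.07 + 6.2·12.4·0.35 + 23.9·13·0.15 + 23.9·12.4·0.43 + 13·12.4·0.18] = 932.41 + 571.974 = 1504.38.
Under uncorrelated errors the observed covariances equal the true-score covariances, so only the own-variance terms attenuate.
True-score variance = [6.2²·0.87 + 23.9²·0.58 + 13²·0.63 + 12.4²·0.58] + 571.974 = 560.395 + 571.974 = 1132.37.
Reliability = 1132.37 / 1504.38 = 0.7527.

0.7527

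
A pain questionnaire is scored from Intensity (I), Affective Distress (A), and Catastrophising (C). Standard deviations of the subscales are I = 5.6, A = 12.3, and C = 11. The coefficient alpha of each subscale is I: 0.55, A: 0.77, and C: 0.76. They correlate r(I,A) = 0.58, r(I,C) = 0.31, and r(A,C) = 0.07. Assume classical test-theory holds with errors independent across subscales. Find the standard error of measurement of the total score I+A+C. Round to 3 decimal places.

Var(total) = 303.65 + 137.035 = 440.685.
True-score variance = 225.701 + 137.035 = 362.736, so reliability = 0.8231.
Error variance = 440.685 − 362.736 = 77.9487; SEM = √77.9487 = 8.829.

8.829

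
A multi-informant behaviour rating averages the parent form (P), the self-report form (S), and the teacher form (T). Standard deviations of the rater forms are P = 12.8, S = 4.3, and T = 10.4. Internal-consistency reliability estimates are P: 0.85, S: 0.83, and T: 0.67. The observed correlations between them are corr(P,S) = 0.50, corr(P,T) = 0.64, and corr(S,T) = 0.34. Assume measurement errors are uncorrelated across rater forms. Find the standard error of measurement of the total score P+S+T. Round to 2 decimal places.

7.96

Var(total) = 290.49 + 255.843 = 546.333.
True-score variance = 227.078 + 255.843 = 482.921, so reliability = 0.8839.
Error variance = 546.333 − 482.921 = 63.4121; SEM = √63.4121 = 7.96.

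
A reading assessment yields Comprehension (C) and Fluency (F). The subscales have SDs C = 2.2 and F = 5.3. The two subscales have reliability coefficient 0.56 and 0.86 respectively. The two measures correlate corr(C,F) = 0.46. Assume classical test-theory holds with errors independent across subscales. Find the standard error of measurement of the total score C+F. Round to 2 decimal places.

Var(total) = 32.93 + 10.7272 = 43.6572.
True-score variance = 26.8678 + 10.7272 = 37.595, so reliability = 0.8611.
Error variance = 43.6572 − 37.595 = 6.0622; SEM = √6.0622 = 2.46.

2.46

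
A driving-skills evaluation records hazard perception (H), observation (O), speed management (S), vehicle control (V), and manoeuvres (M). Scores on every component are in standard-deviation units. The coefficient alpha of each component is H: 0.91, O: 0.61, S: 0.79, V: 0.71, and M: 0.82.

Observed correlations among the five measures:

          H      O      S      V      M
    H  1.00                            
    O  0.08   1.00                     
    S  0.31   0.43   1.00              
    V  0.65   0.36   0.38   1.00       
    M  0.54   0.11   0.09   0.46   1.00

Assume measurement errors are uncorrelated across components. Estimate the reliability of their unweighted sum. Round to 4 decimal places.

0.9019

Var(H+O+S+V+M) = 5 + 2·[0.08 + 0.31 + 0.65 + 0.54 + 0.43 + 0.36 + 0.11 + 0.38 + 0.09 + 0.46] = 5 + 6.82 = 11.82.
Because errors are independent across components, Cov(Tᵢ,Tⱼ) = Cov(Xᵢ,Xⱼ); the off-diagonal part of the true-score variance is the same as above.
True-score variance = [0.91 + 0.61 + 0.79 + 0.71 + 0.82] + 6.82 = 3.84 + 6.82 = 10.66.
Reliability = 10.66 / 11.82 = 0.9019.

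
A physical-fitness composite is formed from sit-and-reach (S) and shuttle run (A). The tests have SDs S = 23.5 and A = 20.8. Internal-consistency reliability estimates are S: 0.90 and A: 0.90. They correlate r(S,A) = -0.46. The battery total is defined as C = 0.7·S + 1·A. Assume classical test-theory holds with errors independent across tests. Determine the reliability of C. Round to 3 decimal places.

0.819

Var(C) = 0.7²·23.5² + 20.8² + 2·[0.7·23.5·20.8·(-0.46)] = 703.243 − 314.787 = 388.455.
Because errors are independent across components, Cov(Tᵢ,Tⱼ) = Cov(Xᵢ,Xⱼ); the off-diagonal part of the true-score variance is the same as above.
True-score variance = [0.7²·23.5²·0.90 + 20.8²·0.90] − 314.787 = 632.918 − 314.787 = 318.131.
Reliability = 318.131 / 388.455 = 0.819.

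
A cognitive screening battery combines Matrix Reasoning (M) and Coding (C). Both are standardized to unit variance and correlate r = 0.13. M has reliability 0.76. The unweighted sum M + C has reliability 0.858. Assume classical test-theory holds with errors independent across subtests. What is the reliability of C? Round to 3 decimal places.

0.919

Var(M+C) = 2 + 2·0.13 = 2.260.
True-score variance = ρ_M + ρ_C + 2·0.13, so 0.858 = (0.76 + ρ_C + 0.26) / 2.260.
ρ_C = 0.858·2.260 − 0.76 − 0.26 = 0.919.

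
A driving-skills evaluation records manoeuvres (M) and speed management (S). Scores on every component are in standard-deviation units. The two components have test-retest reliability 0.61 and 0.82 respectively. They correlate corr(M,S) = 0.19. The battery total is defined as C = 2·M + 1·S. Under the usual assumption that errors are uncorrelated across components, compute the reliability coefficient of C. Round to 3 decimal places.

Var(C) = 2² + 1 + 2·[2·0.19] = 5 + 0.76 = 5.76.
Under uncorrelated errors the observed covariances equal the true-score covariances, so only the own-variance terms attenuate.
True-score variance = [2²·0.61 + 0.82] + 0.76 = 3.26 + 0.76 = 4.02.
Reliability = 4.02 / 5.76 = 0.698.

0.698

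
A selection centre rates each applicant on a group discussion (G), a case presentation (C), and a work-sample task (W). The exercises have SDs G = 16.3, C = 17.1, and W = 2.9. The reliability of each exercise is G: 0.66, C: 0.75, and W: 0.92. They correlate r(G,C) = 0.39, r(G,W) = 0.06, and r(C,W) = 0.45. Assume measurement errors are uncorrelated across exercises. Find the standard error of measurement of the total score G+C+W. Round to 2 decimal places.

Var(total) = 566.51 + 267.713 = 834.223.
True-score variance = 402.4 + 267.713 = 670.113, so reliability = 0.8033.
Error variance = 834.223 − 670.113 = 164.11; SEM = √164.11 = 12.81.

12.81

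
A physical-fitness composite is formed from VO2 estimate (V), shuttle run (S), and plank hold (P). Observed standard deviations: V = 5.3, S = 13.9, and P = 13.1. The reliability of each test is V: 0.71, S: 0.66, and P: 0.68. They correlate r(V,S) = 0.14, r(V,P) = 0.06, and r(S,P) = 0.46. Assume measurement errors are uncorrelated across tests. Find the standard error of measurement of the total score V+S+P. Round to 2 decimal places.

Var(total) = 392.91 + 196.482 = 589.392.
True-score variance = 264.157 + 196.482 = 460.639, so reliability = 0.7815.
Error variance = 589.392 − 460.639 = 128.753; SEM = √128.753 = 11.35.

11.35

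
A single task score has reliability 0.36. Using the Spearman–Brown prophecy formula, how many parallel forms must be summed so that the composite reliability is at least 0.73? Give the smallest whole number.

5

k ≥ ρ*(1−ρ₁)/(ρ₁(1−ρ*)) = 0.73·0.64 / (0.36·0.27) = 4.807.
Smallest integer k = 5.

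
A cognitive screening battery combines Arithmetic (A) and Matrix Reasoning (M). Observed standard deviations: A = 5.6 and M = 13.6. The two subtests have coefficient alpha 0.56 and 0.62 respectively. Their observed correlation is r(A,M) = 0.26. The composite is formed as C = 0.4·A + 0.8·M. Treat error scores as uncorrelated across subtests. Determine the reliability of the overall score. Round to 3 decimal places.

Var(C) = 0.4²·5.6² + 0.8²·13.6² + 2·[0.32·5.6·13.6·0.26] = 123.392 + 12.673 = 136.065.
Under uncorrelated errors the observed covariances equal the true-score covariances, so only the own-variance terms attenuate.
True-score variance = [0.4²·5.6²·0.56 + 0.8²·13.6²·0.62] + 12.673 = 76.202 + 12.673 = 88.875.
Reliability = 88.875 / 136.065 = 0.653.

0.653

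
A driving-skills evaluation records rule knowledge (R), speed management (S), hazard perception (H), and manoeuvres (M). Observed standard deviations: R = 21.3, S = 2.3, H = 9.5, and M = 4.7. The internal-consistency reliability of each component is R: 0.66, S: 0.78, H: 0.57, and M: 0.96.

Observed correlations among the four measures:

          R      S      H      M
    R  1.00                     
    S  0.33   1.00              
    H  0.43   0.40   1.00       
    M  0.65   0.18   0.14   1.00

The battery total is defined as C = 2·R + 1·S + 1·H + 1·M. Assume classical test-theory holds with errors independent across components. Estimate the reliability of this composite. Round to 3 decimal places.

0.751

Var(C) = 2²·21.3² + 2.3² + 9.5² + 4.7² + 2·[2·21.3·2.3·0.33 + 2·21.3·9.5·0.43 + 2·21.3·4.7·0.65 + 2.3·9.5·0.40 + 2.3·4.7·0.18 + 9.5·4.7·0.14] = 1932.39 + 706.868 = 2639.26.
Because errors are independent across components, Cov(Tᵢ,Tⱼ) = Cov(Xᵢ,Xⱼ); the off-diagonal part of the true-score variance is the same as above.
True-score variance = [2²·21.3²·0.66 + 2.3²·0.78 + 9.5²·0.57 + 4.7²·0.96] + 706.868 = 1274.52 + 706.868 = 1981.39.
Reliability = 1981.39 / 2639.26 = 0.751.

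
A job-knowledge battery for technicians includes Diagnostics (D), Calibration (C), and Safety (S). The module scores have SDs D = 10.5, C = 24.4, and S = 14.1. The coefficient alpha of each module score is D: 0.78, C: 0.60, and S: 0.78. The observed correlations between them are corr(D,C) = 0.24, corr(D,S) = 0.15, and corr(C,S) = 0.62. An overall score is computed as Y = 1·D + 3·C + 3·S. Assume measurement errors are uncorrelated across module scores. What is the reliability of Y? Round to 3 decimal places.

Var(Y) = 10.5² + 3²·24.4² + 3²·14.1² + 2·[3·10.5·24.4·0.24 + 3·10.5·14.1·0.15 + 9·24.4·14.1·0.62] = 7257.78 + 4341.66 = 11599.4.
With uncorrelated errors the cross-covariances are all true-score covariance, so they carry over unchanged; only the diagonal terms shrink to ρᵢσᵢ².
True-score variance = [10.5²·0.78 + 3²·24.4²·0.60 + 3²·14.1²·0.78] + 4341.66 = 4696.59 + 4341.66 = 9038.24.
Reliability = 9038.24 / 11599.4 = 0.779.

0.779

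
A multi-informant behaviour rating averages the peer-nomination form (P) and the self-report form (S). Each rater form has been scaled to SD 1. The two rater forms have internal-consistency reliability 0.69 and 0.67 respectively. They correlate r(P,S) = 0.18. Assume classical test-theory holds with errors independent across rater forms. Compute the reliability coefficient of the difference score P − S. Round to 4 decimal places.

0.6098

Var(P−S) = 1 + 1 − 2·0.18 = 2 − 0.36 = 1.64.
Under uncorrelated errors the observed covariances equal the true-score covariances, so only the own-variance terms attenuate.
True-score variance = [0.69 + 0.67] − 0.36 = 1.36 − 0.36 = 1.
Reliability = 1 / 1.64 = 0.6098.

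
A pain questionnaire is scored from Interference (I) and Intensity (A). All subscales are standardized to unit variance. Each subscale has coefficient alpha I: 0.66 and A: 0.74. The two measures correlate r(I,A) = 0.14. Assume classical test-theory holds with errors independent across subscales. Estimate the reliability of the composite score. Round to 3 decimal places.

Var(I+A) = 2 + 2·[0.14] = 2 + 0.28 = 2.28.
With uncorrelated errors the cross-covariances are all true-score covariance, so they carry over unchanged; only the diagonal terms shrink to ρᵢσᵢ².
True-score variance = [0.66 + 0.74] + 0.28 = 1.4 + 0.28 = 1.68.
Reliability = 1.68 / 2.28 = 0.737.

0.737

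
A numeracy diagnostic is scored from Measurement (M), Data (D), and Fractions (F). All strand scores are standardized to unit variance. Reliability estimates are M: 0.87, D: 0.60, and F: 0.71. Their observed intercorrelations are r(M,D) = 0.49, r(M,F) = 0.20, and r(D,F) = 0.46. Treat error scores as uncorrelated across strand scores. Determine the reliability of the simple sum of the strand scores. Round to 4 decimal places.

Var(M+D+F) = 3 + 2·[0.49 + 0.20 + 0.46] = 3 + 2.3 = 5.3.
Because errors are independent across components, Cov(Tᵢ,Tⱼ) = Cov(Xᵢ,Xⱼ); the off-diagonal part of the true-score variance is the same as above.
True-score variance = [0.87 + 0.60 + 0.71] + 2.3 = 2.18 + 2.3 = 4.48.
Reliability = 4.48 / 5.3 = 0.8453.

0.8453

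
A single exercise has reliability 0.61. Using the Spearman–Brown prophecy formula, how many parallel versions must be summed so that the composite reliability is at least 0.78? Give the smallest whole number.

3

k ≥ ρ*(1−ρ₁)/(ρ₁(1−ρ*)) = 0.78·0.39 / (0.61·0.22) = 2.267.
Smallest integer k = 3.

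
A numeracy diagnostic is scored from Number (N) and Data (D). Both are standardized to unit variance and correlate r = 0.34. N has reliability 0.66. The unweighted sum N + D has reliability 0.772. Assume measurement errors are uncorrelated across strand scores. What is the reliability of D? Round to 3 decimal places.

0.729

Var(N+D) = 2 + 2·0.34 = 2.680.
True-score variance = ρ_N + ρ_D + 2·0.34, so 0.772 = (0.66 + ρ_D + 0.68) / 2.680.
ρ_D = 0.772·2.680 − 0.66 − 0.68 = 0.729.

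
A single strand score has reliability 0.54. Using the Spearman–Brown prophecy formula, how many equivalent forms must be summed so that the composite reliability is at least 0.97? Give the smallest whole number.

k ≥ ρ*(1−ρ₁)/(ρ₁(1−ρ*)) = 0.97·0.46 / (0.54·0.03) = 27.543.
Smallest integer k = 28.

28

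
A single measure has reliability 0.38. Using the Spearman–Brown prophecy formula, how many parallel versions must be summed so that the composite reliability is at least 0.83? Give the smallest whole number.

8

k ≥ ρ*(1−ρ₁)/(ρ₁(1−ρ*)) = 0.83·0.62 / (0.38·0.17) = 7.966.
Smallest integer k = 8.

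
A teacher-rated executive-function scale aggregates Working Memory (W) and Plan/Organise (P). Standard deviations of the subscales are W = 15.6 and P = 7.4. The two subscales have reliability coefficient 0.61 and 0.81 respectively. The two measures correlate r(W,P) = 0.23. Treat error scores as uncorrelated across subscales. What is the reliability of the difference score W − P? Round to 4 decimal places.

0.5702

Var(W−P) = 15.6² + 7.4² − 2·15.6·7.4·0.23 = 298.12 − 53.1024 = 245.018.
With uncorrelated errors the cross-covariances are all true-score covariance, so they carry over unchanged; only the diagonal terms shrink to ρᵢσᵢ².
True-score variance = [15.6²·0.61 + 7.4²·0.81] − 53.1024 = 192.805 − 53.1024 = 139.703.
Reliability = 139.703 / 245.018 = 0.5702.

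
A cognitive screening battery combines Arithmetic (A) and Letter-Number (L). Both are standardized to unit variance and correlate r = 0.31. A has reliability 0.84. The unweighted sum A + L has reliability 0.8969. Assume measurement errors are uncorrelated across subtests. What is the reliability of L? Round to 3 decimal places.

Var(A+L) = 2 + 2·0.31 = 2.620.
True-score variance = ρ_A + ρ_L + 2·0.31, so 0.8969 = (0.84 + ρ_L + 0.62) / 2.620.
ρ_L = 0.8969·2.620 − 0.84 − 0.62 = 0.890.

0.890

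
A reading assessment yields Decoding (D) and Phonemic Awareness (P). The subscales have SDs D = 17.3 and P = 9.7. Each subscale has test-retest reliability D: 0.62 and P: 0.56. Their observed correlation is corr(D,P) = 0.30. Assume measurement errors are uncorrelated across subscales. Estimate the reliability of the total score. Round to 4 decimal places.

Var(D+P) = 17.3² + 9.7² + 2·[17.3·9.7·0.30] = 393.38 + 100.686 = 494.066.
With uncorrelated errors the cross-covariances are all true-score covariance, so they carry over unchanged; only the diagonal terms shrink to ρᵢσᵢ².
True-score variance = [17.3²·0.62 + 9.7²·0.56] + 100.686 = 238.25 + 100.686 = 338.936.
Reliability = 338.936 / 494.066 = 0.6860.

0.6860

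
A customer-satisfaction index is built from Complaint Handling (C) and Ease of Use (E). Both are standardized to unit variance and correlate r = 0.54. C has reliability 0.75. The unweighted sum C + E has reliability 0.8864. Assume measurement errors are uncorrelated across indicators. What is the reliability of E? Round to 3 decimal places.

Var(C+E) = 2 + 2·0.54 = 3.080.
True-score variance = ρ_C + ρ_E + 2·0.54, so 0.8864 = (0.75 + ρ_E + 1.08) / 3.080.
ρ_E = 0.8864·3.080 − 0.75 − 1.08 = 0.900.

0.900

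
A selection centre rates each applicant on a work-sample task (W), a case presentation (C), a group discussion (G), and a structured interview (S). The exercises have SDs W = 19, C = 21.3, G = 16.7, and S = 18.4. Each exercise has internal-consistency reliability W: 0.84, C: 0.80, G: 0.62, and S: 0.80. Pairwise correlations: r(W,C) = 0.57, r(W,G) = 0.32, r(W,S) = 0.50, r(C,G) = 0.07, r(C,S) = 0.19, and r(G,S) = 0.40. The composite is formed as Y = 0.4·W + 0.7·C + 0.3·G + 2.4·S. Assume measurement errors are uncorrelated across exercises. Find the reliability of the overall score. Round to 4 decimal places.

0.8576

Var(Y) = 0.4²·19² + 0.7²·21.3² + 0.3²·16.7² + 2.4²·18.4² + 2·[0.28·19·21.3·0.57 + 0.12·19·16.7·0.32 + 0.96·19·18.4·0.50 + 0.21·21.3·16.7·0.07 + 1.68·21.3·18.4·0.19 + 0.72·16.7·18.4·0.40] = 2255.27 + 926.818 = 3182.09.
Under uncorrelated errors the observed covariances equal the true-score covariances, so only the own-variance terms attenuate.
True-score variance = [0.4²·19²·0.84 + 0.7²·21.3²·0.80 + 0.3²·16.7²·0.62 + 2.4²·18.4²·0.80] + 926.818 = 1802.01 + 926.818 = 2728.83.
Reliability = 2728.83 / 3182.09 = 0.8576.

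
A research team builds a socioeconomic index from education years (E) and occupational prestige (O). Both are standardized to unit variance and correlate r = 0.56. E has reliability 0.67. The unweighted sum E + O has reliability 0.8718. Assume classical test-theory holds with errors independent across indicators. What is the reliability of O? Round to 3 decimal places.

Var(E+O) = 2 + 2·0.56 = 3.120.
True-score variance = ρ_E + ρ_O + 2·0.56, so 0.8718 = (0.67 + ρ_O + 1.12) / 3.120.
ρ_O = 0.8718·3.120 − 0.67 − 1.12 = 0.930.

0.930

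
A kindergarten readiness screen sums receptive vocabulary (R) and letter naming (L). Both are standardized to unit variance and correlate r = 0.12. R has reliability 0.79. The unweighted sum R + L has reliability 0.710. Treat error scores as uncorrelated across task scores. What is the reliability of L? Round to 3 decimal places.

0.560

Var(R+L) = 2 + 2·0.12 = 2.240.
True-score variance = ρ_R + ρ_L + 2·0.12, so 0.710 = (0.79 + ρ_L + 0.24) / 2.240.
ρ_L = 0.710·2.240 − 0.79 − 0.24 = 0.560.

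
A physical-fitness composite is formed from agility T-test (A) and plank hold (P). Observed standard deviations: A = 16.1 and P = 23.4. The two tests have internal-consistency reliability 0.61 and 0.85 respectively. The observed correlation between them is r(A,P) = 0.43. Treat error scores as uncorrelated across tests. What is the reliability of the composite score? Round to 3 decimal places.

0.838

Var(A+P) = 16.1² + 23.4² + 2·[16.1·23.4·0.43] = 806.77 + 323.996 = 1130.77.
With uncorrelated errors the cross-covariances are all true-score covariance, so they carry over unchanged; only the diagonal terms shrink to ρᵢσᵢ².
True-score variance = [16.1²·0.61 + 23.4²·0.85] + 323.996 = 623.544 + 323.996 = 947.54.
Reliability = 947.54 / 1130.77 = 0.838.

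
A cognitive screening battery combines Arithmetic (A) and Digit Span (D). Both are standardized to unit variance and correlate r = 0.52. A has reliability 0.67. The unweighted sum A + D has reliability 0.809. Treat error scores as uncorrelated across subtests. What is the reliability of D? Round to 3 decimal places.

0.749

Var(A+D) = 2 + 2·0.52 = 3.040.
True-score variance = ρ_A + ρ_D + 2·0.52, so 0.809 = (0.67 + ρ_D + 1.04) / 3.040.
ρ_D = 0.809·3.040 − 0.67 − 1.04 = 0.749.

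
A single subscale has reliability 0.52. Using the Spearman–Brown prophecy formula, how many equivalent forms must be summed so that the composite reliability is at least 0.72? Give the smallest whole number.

3

k ≥ ρ*(1−ρ₁)/(ρ₁(1−ρ*)) = 0.72·0.48 / (0.52·0.28) = 2.374.
Smallest integer k = 3.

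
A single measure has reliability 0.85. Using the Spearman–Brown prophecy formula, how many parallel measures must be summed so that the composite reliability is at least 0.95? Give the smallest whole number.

4

k ≥ ρ*(1−ρ₁)/(ρ₁(1−ρ*)) = 0.95·0.15 / (0.85·0.05) = 3.353.
Smallest integer k = 4.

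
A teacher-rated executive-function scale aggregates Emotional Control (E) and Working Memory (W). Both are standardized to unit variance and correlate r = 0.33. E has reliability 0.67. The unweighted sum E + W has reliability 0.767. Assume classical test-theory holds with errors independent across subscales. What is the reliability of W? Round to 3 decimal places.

Var(E+W) = 2 + 2·0.33 = 2.660.
True-score variance = ρ_E + ρ_W + 2·0.33, so 0.767 = (0.67 + ρ_W + 0.66) / 2.660.
ρ_W = 0.767·2.660 − 0.67 − 0.66 = 0.710.

0.710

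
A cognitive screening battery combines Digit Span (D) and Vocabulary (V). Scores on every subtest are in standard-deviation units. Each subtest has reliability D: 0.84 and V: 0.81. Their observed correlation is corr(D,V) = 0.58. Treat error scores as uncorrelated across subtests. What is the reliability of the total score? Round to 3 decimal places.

0.889

Var(D+V) = 2 + 2·[0.58] = 2 + 1.16 = 3.16.
With uncorrelated errors the cross-covariances are all true-score covariance, so they carry over unchanged; only the diagonal terms shrink to ρᵢσᵢ².
True-score variance = [0.84 + 0.81] + 1.16 = 1.65 + 1.16 = 2.81.
Reliability = 2.81 / 3.16 = 0.889.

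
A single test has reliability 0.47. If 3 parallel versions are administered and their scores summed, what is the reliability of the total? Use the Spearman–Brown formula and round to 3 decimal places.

ρ_k = kρ / (1 + (k−1)ρ) = 3·0.47 / (1 + 2·0.47) = 1.410 / 1.940 = 0.727.

0.727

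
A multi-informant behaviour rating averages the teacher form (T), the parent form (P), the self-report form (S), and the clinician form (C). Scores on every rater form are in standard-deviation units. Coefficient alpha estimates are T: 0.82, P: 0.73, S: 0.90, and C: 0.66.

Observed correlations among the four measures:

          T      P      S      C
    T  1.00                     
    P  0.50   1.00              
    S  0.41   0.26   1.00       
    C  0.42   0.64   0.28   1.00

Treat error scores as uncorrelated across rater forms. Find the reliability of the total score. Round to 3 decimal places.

Var(T+P+S+C) = 4 + 2·[0.50 + 0.41 + 0.42 + 0.26 + 0.64 + 0.28] = 4 + 5.02 = 9.02.
With uncorrelated errors the cross-covariances are all true-score covariance, so they carry over unchanged; only the diagonal terms shrink to ρᵢσᵢ².
True-score variance = [0.82 + 0.73 + 0.90 + 0.66] + 5.02 = 3.11 + 5.02 = 8.13.
Reliability = 8.13 / 9.02 = 0.901.

0.901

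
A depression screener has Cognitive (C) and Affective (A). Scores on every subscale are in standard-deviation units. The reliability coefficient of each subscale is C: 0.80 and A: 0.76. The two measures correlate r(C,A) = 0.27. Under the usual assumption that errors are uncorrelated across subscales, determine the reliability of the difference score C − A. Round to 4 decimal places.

0.6986

Var(C−A) = 1 + 1 − 2·0.27 = 2 − 0.54 = 1.46.
Because errors are independent across components, Cov(Tᵢ,Tⱼ) = Cov(Xᵢ,Xⱼ); the off-diagonal part of the true-score variance is the same as above.
True-score variance = [0.80 + 0.76] − 0.54 = 1.56 − 0.54 = 1.02.
Reliability = 1.02 / 1.46 = 0.6986.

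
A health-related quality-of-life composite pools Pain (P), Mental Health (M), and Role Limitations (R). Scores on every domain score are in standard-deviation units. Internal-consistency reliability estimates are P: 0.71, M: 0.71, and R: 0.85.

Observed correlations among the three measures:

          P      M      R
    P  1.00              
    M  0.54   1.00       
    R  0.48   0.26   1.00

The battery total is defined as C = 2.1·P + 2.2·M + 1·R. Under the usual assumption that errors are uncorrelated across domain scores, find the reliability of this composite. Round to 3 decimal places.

Var(C) = 2.1² + 2.2² + 1 + 2·[4.62·0.54 + 2.1·0.48 + 2.2·0.26] = 10.25 + 8.1496 = 18.3996.
Under uncorrelated errors the observed covariances equal the true-score covariances, so only the own-variance terms attenuate.
True-score variance = [2.1²·0.71 + 2.2²·0.71 + 0.85] + 8.1496 = 7.4175 + 8.1496 = 15.5671.
Reliability = 15.5671 / 18.3996 = 0.846.

0.846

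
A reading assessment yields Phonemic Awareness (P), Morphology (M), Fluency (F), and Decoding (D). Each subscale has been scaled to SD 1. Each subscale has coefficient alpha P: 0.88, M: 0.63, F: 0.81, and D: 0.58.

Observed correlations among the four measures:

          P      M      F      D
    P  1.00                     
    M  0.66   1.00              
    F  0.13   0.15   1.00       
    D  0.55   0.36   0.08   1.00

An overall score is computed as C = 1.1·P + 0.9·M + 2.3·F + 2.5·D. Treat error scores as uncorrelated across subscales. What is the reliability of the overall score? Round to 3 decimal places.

0.812

Var(C) = 1.1² + 0.9² + 2.3² + 2.5² + 2·[0.99·0.66 + 2.53·0.13 + 2.75·0.55 + 2.07·0.15 + 2.25·0.36 + 5.75·0.08] = 13.56 + 8.1506 = 21.7106.
Because errors are independent across components, Cov(Tᵢ,Tⱼ) = Cov(Xᵢ,Xⱼ); the off-diagonal part of the true-score variance is the same as above.
True-score variance = [1.1²·0.88 + 0.9²·0.63 + 2.3²·0.81 + 2.5²·0.58] + 8.1506 = 9.485 + 8.1506 = 17.6356.
Reliability = 17.6356 / 21.7106 = 0.812.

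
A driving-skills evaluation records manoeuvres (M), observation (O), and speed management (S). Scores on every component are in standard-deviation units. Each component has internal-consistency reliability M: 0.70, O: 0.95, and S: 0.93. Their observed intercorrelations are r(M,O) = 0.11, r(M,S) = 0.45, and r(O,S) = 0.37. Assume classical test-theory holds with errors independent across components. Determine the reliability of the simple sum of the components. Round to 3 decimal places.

Var(M+O+S) = 3 + 2·[0.11 + 0.45 + 0.37] = 3 + 1.86 = 4.86.
Under uncorrelated errors the observed covariances equal the true-score covariances, so only the own-variance terms attenuate.
True-score variance = [0.70 + 0.95 + 0.93] + 1.86 = 2.58 + 1.86 = 4.44.
Reliability = 4.44 / 4.86 = 0.914.

0.914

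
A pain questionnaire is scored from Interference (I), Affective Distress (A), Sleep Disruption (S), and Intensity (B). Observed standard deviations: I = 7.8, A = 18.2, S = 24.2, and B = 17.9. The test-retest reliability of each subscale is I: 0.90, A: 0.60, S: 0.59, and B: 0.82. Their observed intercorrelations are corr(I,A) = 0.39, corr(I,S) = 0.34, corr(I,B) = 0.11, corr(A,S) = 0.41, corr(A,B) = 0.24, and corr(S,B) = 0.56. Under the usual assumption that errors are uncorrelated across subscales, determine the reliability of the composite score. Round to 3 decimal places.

Var(I+A+S+B) = 7.8² + 18.2² + 24.2² + 17.9² + 2·[7.8·18.2·0.39 + 7.8·24.2·0.34 + 7.8·17.9·0.11 + 18.2·24.2·0.41 + 18.2·17.9·0.24 + 24.2·17.9·0.56] = 1298.13 + 1272.5 = 2570.63.
Because errors are independent across components, Cov(Tᵢ,Tⱼ) = Cov(Xᵢ,Xⱼ); the off-diagonal part of the true-score variance is the same as above.
True-score variance = [7.8²·0.90 + 18.2²·0.60 + 24.2²·0.59 + 17.9²·0.82] + 1272.5 = 861.764 + 1272.5 = 2134.26.
Reliability = 2134.26 / 2570.63 = 0.830.

0.830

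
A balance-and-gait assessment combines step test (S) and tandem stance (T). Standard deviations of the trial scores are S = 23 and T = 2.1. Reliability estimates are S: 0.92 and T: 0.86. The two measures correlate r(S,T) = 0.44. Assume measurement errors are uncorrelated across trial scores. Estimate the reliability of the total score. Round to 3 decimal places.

Var(S+T) = 23² + 2.1² + 2·[23·2.1·0.44] = 533.41 + 42.504 = 575.914.
With uncorrelated errors the cross-covariances are all true-score covariance, so they carry over unchanged; only the diagonal terms shrink to ρᵢσᵢ².
True-score variance = [23²·0.92 + 2.1²·0.86] + 42.504 = 490.473 + 42.504 = 532.977.
Reliability = 532.977 / 575.914 = 0.925.

0.925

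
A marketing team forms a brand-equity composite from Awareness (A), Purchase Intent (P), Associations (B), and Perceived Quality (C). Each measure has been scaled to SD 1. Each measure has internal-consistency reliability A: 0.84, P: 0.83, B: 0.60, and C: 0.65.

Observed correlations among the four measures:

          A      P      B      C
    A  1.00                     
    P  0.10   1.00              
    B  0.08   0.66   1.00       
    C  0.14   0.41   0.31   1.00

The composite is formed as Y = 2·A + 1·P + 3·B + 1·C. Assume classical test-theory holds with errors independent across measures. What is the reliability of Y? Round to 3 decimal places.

Var(Y) = 2² + 1 + 3² + 1 + 2·[2·0.10 + 6·0.08 + 2·0.14 + 3·0.66 + 0.41 + 3·0.31] = 15 + 8.56 = 23.56.
Under uncorrelated errors the observed covariances equal the true-score covariances, so only the own-variance terms attenuate.
True-score variance = [2²·0.84 + 0.83 + 3²·0.60 + 0.65] + 8.56 = 10.24 + 8.56 = 18.8.
Reliability = 18.8 / 23.56 = 0.798.

0.798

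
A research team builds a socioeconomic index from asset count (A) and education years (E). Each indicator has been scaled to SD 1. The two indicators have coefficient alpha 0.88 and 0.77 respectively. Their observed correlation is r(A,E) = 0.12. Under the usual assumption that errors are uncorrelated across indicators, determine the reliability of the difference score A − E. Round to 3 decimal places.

Var(A−E) = 1 + 1 − 2·0.12 = 2 − 0.24 = 1.76.
Because errors are independent across components, Cov(Tᵢ,Tⱼ) = Cov(Xᵢ,Xⱼ); the off-diagonal part of the true-score variance is the same as above.
True-score variance = [0.88 + 0.77] − 0.24 = 1.65 − 0.24 = 1.41.
Reliability = 1.41 / 1.76 = 0.801.

0.801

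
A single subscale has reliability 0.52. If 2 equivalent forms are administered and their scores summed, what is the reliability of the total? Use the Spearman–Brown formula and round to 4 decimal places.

ρ_k = kρ / (1 + (k−1)ρ) = 2·0.52 / (1 + 1·0.52) = 1.040 / 1.520 = 0.6842.

0.6842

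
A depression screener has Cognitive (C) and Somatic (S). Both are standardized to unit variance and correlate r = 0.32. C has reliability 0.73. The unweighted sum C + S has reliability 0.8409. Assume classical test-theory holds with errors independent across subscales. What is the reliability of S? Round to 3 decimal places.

Var(C+S) = 2 + 2·0.32 = 2.640.
True-score variance = ρ_C + ρ_S + 2·0.32, so 0.8409 = (0.73 + ρ_S + 0.64) / 2.640.
ρ_S = 0.8409·2.640 − 0.73 − 0.64 = 0.850.

0.850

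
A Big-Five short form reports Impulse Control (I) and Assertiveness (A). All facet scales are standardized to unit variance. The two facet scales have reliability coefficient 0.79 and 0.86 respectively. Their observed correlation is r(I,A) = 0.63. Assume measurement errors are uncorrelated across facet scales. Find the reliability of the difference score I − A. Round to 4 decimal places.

0.5270

Var(I−A) = 1 + 1 − 2·0.63 = 2 − 1.26 = 0.74.
Because errors are independent across components, Cov(Tᵢ,Tⱼ) = Cov(Xᵢ,Xⱼ); the off-diagonal part of the true-score variance is the same as above.
True-score variance = [0.79 + 0.86] − 1.26 = 1.65 − 1.26 = 0.39.
Reliability = 0.39 / 0.74 = 0.5270.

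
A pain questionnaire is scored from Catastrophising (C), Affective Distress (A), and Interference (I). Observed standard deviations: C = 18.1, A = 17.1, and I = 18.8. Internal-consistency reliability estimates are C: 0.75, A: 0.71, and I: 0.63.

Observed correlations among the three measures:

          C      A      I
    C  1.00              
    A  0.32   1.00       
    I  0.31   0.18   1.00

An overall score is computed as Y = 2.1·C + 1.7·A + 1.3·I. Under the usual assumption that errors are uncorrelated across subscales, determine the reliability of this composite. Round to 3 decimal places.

0.813

Var(Y) = 2.1²·18.1² + 1.7²·17.1² + 1.3²·18.8² + 2·[3.57·18.1·17.1·0.32 + 2.73·18.1·18.8·0.31 + 2.21·17.1·18.8·0.18] = 2887.14 + 1538.9 = 4426.03.
Because errors are independent across components, Cov(Tᵢ,Tⱼ) = Cov(Xᵢ,Xⱼ); the off-diagonal part of the true-score variance is the same as above.
True-score variance = [2.1²·18.1²·0.75 + 1.7²·17.1²·0.71 + 1.3²·18.8²·0.63] + 1538.9 = 2059.87 + 1538.9 = 3598.77.
Reliability = 3598.77 / 4426.03 = 0.813.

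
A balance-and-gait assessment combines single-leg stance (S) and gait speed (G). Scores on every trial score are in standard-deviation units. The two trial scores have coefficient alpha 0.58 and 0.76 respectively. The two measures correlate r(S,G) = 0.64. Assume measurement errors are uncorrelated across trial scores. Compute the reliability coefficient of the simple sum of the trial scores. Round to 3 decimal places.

Var(S+G) = 2 + 2·[0.64] = 2 + 1.28 = 3.28.
Under uncorrelated errors the observed covariances equal the true-score covariances, so only the own-variance terms attenuate.
True-score variance = [0.58 + 0.76] + 1.28 = 1.34 + 1.28 = 2.62.
Reliability = 2.62 / 3.28 = 0.799.

0.799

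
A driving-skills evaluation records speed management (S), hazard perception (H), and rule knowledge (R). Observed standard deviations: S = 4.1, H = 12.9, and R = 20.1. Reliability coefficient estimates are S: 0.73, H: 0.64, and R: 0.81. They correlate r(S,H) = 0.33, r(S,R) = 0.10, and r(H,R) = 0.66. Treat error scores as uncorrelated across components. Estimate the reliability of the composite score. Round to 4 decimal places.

0.8560

Var(S+H+R) = 4.1² + 12.9² + 20.1² + 2·[4.1·12.9·0.33 + 4.1·20.1·0.10 + 12.9·20.1·0.66] = 587.23 + 393.652 = 980.882.
With uncorrelated errors the cross-covariances are all true-score covariance, so they carry over unchanged; only the diagonal terms shrink to ρᵢσᵢ².
True-score variance = [4.1²·0.73 + 12.9²·0.64 + 20.1²·0.81] + 393.652 = 446.022 + 393.652 = 839.674.
Reliability = 839.674 / 980.882 = 0.8560.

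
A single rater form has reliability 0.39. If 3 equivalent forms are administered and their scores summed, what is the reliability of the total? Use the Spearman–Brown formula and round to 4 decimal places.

0.6573

ρ_k = kρ / (1 + (k−1)ρ) = 3·0.39 / (1 + 2·0.39) = 1.170 / 1.780 = 0.6573.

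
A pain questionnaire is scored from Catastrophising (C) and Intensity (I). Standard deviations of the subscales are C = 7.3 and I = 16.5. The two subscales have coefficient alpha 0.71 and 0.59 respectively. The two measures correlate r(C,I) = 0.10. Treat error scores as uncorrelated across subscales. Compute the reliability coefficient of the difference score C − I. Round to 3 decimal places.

0.578

Var(C−I) = 7.3² + 16.5² − 2·7.3·16.5·0.10 = 325.54 − 24.09 = 301.45.
Under uncorrelated errors the observed covariances equal the true-score covariances, so only the own-variance terms attenuate.
True-score variance = [7.3²·0.71 + 16.5²·0.59] − 24.09 = 198.463 − 24.09 = 174.373.
Reliability = 174.373 / 301.45 = 0.578.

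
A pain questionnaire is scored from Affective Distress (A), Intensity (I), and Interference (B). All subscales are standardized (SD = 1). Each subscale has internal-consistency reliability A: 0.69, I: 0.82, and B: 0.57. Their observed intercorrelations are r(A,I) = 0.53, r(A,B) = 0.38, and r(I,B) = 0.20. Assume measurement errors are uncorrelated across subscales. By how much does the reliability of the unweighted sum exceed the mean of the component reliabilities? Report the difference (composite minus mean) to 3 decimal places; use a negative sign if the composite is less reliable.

0.130

Var(sum) = 3 + 2.22 = 5.22; true-score variance = 2.08 + 2.22 = 4.3; composite reliability = 0.8238.
Mean component reliability = 0.6933.
Difference = 0.8238 − 0.6933 = 0.130.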